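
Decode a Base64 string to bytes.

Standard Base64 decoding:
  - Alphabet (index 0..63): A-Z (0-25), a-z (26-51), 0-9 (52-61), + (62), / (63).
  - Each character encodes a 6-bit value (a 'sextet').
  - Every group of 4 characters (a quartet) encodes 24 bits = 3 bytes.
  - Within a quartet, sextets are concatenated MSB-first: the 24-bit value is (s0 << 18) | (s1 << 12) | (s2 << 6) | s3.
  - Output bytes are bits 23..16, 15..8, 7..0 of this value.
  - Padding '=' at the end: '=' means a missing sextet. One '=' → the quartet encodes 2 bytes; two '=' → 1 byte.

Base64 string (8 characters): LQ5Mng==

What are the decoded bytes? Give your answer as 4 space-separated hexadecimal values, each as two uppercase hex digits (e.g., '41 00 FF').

Answer: 2D 0E 4C 9E

Derivation:
After char 0 ('L'=11): chars_in_quartet=1 acc=0xB bytes_emitted=0
After char 1 ('Q'=16): chars_in_quartet=2 acc=0x2D0 bytes_emitted=0
After char 2 ('5'=57): chars_in_quartet=3 acc=0xB439 bytes_emitted=0
After char 3 ('M'=12): chars_in_quartet=4 acc=0x2D0E4C -> emit 2D 0E 4C, reset; bytes_emitted=3
After char 4 ('n'=39): chars_in_quartet=1 acc=0x27 bytes_emitted=3
After char 5 ('g'=32): chars_in_quartet=2 acc=0x9E0 bytes_emitted=3
Padding '==': partial quartet acc=0x9E0 -> emit 9E; bytes_emitted=4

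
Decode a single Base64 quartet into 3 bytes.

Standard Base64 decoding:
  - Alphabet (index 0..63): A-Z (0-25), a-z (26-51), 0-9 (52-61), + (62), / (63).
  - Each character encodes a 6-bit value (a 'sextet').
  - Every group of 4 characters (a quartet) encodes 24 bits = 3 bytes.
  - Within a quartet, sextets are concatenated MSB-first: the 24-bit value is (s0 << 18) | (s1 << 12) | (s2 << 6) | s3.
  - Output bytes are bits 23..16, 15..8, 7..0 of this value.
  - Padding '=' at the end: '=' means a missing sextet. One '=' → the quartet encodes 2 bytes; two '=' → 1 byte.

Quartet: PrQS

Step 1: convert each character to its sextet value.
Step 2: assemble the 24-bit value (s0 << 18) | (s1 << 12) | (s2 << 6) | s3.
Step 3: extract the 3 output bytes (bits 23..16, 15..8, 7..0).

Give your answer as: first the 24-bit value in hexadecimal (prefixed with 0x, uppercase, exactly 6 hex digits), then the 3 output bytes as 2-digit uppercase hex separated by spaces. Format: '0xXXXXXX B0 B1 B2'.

Answer: 0x3EB412 3E B4 12

Derivation:
Sextets: P=15, r=43, Q=16, S=18
24-bit: (15<<18) | (43<<12) | (16<<6) | 18
      = 0x3C0000 | 0x02B000 | 0x000400 | 0x000012
      = 0x3EB412
Bytes: (v>>16)&0xFF=3E, (v>>8)&0xFF=B4, v&0xFF=12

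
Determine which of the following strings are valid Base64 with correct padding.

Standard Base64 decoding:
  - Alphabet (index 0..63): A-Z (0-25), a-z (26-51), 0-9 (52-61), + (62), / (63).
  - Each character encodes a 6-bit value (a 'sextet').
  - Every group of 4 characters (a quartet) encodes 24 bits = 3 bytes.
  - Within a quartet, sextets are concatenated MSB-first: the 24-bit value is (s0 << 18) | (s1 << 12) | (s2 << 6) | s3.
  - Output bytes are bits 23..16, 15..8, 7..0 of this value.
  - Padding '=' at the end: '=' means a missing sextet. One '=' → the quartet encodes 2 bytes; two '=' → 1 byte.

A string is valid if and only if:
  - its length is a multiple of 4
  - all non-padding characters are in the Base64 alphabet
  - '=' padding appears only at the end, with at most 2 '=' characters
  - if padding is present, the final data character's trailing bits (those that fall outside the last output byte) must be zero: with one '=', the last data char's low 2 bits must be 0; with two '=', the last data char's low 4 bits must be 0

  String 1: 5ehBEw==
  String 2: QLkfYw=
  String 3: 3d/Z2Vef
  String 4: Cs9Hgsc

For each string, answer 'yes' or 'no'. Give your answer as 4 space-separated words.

String 1: '5ehBEw==' → valid
String 2: 'QLkfYw=' → invalid (len=7 not mult of 4)
String 3: '3d/Z2Vef' → valid
String 4: 'Cs9Hgsc' → invalid (len=7 not mult of 4)

Answer: yes no yes no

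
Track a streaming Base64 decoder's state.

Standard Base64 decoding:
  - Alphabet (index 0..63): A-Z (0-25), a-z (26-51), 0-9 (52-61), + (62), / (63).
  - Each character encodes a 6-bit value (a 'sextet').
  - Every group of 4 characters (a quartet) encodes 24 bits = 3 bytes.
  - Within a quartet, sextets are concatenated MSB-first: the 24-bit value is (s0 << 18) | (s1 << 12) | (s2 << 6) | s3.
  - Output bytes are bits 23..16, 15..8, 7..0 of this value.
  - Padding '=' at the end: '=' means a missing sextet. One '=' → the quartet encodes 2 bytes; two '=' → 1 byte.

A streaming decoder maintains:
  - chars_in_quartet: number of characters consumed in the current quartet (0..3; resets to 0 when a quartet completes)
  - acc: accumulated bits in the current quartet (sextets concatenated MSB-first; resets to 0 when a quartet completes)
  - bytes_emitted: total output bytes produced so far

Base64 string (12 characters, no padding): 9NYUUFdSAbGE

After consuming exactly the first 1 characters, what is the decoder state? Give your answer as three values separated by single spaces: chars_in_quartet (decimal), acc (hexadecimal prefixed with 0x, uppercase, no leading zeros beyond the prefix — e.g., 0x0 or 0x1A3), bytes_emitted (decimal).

After char 0 ('9'=61): chars_in_quartet=1 acc=0x3D bytes_emitted=0

Answer: 1 0x3D 0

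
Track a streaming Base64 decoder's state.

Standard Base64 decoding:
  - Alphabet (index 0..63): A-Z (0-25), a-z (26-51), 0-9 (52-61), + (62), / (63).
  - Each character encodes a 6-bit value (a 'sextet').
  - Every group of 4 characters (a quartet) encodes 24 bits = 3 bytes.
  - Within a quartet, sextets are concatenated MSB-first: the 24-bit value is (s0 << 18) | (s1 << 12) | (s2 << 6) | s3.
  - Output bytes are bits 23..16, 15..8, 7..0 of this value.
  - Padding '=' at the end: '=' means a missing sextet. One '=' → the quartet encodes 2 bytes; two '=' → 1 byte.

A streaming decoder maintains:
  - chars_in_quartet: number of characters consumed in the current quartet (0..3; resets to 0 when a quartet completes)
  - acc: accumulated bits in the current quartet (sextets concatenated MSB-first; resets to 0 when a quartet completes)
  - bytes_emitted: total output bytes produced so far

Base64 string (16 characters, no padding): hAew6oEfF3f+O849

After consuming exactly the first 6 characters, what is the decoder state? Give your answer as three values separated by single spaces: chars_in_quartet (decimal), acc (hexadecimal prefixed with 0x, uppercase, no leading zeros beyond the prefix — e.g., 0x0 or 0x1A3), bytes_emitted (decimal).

Answer: 2 0xEA8 3

Derivation:
After char 0 ('h'=33): chars_in_quartet=1 acc=0x21 bytes_emitted=0
After char 1 ('A'=0): chars_in_quartet=2 acc=0x840 bytes_emitted=0
After char 2 ('e'=30): chars_in_quartet=3 acc=0x2101E bytes_emitted=0
After char 3 ('w'=48): chars_in_quartet=4 acc=0x8407B0 -> emit 84 07 B0, reset; bytes_emitted=3
After char 4 ('6'=58): chars_in_quartet=1 acc=0x3A bytes_emitted=3
After char 5 ('o'=40): chars_in_quartet=2 acc=0xEA8 bytes_emitted=3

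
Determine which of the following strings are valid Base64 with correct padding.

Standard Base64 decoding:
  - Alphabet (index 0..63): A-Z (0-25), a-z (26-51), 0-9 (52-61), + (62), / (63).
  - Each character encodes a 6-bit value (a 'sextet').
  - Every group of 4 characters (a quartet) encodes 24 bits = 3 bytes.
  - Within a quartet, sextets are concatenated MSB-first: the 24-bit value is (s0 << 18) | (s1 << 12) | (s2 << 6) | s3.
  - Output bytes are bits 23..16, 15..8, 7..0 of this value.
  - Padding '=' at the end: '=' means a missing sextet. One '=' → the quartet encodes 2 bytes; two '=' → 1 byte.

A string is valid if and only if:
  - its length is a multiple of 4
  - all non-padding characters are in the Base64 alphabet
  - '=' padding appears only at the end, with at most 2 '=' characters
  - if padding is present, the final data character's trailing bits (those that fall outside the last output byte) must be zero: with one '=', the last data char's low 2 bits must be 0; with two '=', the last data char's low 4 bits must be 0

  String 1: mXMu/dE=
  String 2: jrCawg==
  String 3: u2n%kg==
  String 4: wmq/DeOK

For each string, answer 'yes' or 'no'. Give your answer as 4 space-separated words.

String 1: 'mXMu/dE=' → valid
String 2: 'jrCawg==' → valid
String 3: 'u2n%kg==' → invalid (bad char(s): ['%'])
String 4: 'wmq/DeOK' → valid

Answer: yes yes no yes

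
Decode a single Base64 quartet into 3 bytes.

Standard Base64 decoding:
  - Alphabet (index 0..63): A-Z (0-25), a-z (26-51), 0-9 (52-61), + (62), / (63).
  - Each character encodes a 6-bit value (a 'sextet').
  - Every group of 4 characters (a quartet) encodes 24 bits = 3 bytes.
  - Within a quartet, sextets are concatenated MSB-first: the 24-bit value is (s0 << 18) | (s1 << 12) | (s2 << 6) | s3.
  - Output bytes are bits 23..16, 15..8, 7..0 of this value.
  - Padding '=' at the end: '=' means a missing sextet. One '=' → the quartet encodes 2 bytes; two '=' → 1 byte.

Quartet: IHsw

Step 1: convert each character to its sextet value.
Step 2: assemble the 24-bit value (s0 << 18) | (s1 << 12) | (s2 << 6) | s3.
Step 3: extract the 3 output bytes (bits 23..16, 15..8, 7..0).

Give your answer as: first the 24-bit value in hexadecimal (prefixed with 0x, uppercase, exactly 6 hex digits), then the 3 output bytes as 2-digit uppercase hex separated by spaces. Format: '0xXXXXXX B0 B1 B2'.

Answer: 0x207B30 20 7B 30

Derivation:
Sextets: I=8, H=7, s=44, w=48
24-bit: (8<<18) | (7<<12) | (44<<6) | 48
      = 0x200000 | 0x007000 | 0x000B00 | 0x000030
      = 0x207B30
Bytes: (v>>16)&0xFF=20, (v>>8)&0xFF=7B, v&0xFF=30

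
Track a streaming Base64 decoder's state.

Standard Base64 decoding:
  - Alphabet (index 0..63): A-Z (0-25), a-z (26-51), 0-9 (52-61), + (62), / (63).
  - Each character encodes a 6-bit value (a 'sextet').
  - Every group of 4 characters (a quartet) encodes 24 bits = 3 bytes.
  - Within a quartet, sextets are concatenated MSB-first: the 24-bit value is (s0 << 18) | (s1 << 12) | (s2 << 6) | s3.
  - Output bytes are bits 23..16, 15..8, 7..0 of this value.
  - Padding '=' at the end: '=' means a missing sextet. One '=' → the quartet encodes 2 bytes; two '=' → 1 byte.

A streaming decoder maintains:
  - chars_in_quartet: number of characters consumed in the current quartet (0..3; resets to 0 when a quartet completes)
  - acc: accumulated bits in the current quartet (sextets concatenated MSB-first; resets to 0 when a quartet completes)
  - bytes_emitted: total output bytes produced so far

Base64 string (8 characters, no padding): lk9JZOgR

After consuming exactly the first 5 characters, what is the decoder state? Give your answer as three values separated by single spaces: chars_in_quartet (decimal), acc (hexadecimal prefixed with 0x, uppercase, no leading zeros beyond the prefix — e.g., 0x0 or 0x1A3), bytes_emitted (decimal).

After char 0 ('l'=37): chars_in_quartet=1 acc=0x25 bytes_emitted=0
After char 1 ('k'=36): chars_in_quartet=2 acc=0x964 bytes_emitted=0
After char 2 ('9'=61): chars_in_quartet=3 acc=0x2593D bytes_emitted=0
After char 3 ('J'=9): chars_in_quartet=4 acc=0x964F49 -> emit 96 4F 49, reset; bytes_emitted=3
After char 4 ('Z'=25): chars_in_quartet=1 acc=0x19 bytes_emitted=3

Answer: 1 0x19 3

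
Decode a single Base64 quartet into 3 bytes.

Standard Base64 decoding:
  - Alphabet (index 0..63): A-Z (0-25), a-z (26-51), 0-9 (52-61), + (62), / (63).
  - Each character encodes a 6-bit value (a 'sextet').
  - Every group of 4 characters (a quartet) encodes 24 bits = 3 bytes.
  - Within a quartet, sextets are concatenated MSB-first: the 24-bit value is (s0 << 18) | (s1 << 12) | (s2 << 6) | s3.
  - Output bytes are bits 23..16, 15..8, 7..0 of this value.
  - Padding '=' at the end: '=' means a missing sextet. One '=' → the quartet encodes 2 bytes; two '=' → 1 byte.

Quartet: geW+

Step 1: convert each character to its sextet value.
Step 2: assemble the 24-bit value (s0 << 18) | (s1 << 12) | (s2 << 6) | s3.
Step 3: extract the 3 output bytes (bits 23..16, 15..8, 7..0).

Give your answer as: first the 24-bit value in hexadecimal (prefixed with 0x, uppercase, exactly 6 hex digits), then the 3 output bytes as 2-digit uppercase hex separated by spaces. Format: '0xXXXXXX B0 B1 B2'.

Answer: 0x81E5BE 81 E5 BE

Derivation:
Sextets: g=32, e=30, W=22, +=62
24-bit: (32<<18) | (30<<12) | (22<<6) | 62
      = 0x800000 | 0x01E000 | 0x000580 | 0x00003E
      = 0x81E5BE
Bytes: (v>>16)&0xFF=81, (v>>8)&0xFF=E5, v&0xFF=BE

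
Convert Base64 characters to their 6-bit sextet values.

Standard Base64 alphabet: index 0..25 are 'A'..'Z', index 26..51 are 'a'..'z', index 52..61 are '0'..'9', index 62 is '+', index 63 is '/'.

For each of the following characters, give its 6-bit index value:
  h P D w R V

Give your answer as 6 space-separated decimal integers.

'h': a..z range, 26 + ord('h') − ord('a') = 33
'P': A..Z range, ord('P') − ord('A') = 15
'D': A..Z range, ord('D') − ord('A') = 3
'w': a..z range, 26 + ord('w') − ord('a') = 48
'R': A..Z range, ord('R') − ord('A') = 17
'V': A..Z range, ord('V') − ord('A') = 21

Answer: 33 15 3 48 17 21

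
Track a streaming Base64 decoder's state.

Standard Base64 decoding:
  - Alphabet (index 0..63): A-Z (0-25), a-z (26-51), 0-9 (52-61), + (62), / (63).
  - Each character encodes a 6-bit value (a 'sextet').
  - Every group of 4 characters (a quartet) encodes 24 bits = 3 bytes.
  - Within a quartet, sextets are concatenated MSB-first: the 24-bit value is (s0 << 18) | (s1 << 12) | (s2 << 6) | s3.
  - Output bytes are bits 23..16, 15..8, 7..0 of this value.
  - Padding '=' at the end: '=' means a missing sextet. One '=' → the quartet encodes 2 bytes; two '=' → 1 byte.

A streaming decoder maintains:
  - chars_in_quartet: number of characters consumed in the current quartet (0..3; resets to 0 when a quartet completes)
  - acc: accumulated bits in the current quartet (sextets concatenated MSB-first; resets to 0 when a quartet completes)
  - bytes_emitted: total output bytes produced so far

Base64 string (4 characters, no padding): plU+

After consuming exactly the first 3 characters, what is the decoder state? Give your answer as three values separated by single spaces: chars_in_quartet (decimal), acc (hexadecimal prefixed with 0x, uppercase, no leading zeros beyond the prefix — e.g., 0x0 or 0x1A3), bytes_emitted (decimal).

After char 0 ('p'=41): chars_in_quartet=1 acc=0x29 bytes_emitted=0
After char 1 ('l'=37): chars_in_quartet=2 acc=0xA65 bytes_emitted=0
After char 2 ('U'=20): chars_in_quartet=3 acc=0x29954 bytes_emitted=0

Answer: 3 0x29954 0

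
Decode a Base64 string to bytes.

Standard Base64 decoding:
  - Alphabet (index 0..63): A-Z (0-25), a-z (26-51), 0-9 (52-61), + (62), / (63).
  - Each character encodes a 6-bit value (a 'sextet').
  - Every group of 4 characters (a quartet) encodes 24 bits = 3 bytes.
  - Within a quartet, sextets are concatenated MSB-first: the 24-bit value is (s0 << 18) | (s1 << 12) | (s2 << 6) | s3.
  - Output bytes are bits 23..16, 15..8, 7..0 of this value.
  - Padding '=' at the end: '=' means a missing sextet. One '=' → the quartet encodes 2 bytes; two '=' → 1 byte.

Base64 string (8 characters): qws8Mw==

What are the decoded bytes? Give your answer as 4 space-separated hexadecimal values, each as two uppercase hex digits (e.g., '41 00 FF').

Answer: AB 0B 3C 33

Derivation:
After char 0 ('q'=42): chars_in_quartet=1 acc=0x2A bytes_emitted=0
After char 1 ('w'=48): chars_in_quartet=2 acc=0xAB0 bytes_emitted=0
After char 2 ('s'=44): chars_in_quartet=3 acc=0x2AC2C bytes_emitted=0
After char 3 ('8'=60): chars_in_quartet=4 acc=0xAB0B3C -> emit AB 0B 3C, reset; bytes_emitted=3
After char 4 ('M'=12): chars_in_quartet=1 acc=0xC bytes_emitted=3
After char 5 ('w'=48): chars_in_quartet=2 acc=0x330 bytes_emitted=3
Padding '==': partial quartet acc=0x330 -> emit 33; bytes_emitted=4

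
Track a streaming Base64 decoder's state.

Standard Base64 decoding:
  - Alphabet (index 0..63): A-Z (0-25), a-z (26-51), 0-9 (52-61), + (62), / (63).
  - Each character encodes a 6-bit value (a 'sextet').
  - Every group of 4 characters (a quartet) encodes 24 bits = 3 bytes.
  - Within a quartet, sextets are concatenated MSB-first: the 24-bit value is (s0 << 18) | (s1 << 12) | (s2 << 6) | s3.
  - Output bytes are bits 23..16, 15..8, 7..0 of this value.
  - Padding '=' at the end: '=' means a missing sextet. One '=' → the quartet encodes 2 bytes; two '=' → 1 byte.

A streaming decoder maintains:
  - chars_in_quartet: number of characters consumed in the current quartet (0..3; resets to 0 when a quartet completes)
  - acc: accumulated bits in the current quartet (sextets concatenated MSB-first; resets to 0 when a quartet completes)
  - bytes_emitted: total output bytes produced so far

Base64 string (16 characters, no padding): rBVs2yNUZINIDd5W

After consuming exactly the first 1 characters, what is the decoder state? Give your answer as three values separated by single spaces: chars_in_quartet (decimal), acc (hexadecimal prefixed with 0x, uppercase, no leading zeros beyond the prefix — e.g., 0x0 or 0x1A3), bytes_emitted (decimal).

Answer: 1 0x2B 0

Derivation:
After char 0 ('r'=43): chars_in_quartet=1 acc=0x2B bytes_emitted=0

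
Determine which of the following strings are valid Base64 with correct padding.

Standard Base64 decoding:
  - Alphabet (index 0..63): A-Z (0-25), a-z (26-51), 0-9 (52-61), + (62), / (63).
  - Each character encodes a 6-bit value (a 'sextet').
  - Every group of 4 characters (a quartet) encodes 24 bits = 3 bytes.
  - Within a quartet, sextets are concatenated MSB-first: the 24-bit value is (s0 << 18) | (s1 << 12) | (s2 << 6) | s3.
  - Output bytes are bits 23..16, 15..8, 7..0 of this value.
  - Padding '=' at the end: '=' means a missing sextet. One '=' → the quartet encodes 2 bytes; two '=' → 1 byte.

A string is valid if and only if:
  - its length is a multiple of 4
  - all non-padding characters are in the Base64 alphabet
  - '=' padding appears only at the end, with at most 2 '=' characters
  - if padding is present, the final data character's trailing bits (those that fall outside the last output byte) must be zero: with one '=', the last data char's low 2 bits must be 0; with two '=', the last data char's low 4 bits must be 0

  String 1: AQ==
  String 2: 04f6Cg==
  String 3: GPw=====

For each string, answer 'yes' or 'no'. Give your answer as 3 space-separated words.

Answer: yes yes no

Derivation:
String 1: 'AQ==' → valid
String 2: '04f6Cg==' → valid
String 3: 'GPw=====' → invalid (5 pad chars (max 2))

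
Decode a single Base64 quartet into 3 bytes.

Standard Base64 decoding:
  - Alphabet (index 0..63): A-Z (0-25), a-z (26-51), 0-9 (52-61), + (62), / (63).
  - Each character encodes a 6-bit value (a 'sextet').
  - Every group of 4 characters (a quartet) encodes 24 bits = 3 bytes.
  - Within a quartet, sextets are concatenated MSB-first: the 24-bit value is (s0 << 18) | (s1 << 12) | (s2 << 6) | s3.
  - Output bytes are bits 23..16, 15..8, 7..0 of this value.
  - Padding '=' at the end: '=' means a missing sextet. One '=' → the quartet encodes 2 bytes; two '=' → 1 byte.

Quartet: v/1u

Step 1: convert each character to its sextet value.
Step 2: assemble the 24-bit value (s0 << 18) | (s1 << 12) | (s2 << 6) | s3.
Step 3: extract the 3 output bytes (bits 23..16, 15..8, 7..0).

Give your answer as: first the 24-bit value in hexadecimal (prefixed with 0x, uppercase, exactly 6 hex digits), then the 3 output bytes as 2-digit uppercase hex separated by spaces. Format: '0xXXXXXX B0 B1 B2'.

Answer: 0xBFFD6E BF FD 6E

Derivation:
Sextets: v=47, /=63, 1=53, u=46
24-bit: (47<<18) | (63<<12) | (53<<6) | 46
      = 0xBC0000 | 0x03F000 | 0x000D40 | 0x00002E
      = 0xBFFD6E
Bytes: (v>>16)&0xFF=BF, (v>>8)&0xFF=FD, v&0xFF=6E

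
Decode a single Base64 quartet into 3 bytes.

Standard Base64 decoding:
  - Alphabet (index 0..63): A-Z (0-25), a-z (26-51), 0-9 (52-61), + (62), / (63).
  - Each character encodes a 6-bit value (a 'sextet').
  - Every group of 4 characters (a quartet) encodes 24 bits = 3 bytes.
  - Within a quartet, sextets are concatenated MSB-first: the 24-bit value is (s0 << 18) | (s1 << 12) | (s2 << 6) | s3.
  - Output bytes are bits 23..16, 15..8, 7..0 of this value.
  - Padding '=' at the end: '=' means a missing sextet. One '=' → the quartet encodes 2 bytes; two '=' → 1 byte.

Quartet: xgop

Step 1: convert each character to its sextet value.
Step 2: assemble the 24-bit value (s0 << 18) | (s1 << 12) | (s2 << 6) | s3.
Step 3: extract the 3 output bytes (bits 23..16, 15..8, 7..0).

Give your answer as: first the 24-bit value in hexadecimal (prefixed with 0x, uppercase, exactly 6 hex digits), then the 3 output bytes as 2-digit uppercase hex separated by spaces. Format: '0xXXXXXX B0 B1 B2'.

Answer: 0xC60A29 C6 0A 29

Derivation:
Sextets: x=49, g=32, o=40, p=41
24-bit: (49<<18) | (32<<12) | (40<<6) | 41
      = 0xC40000 | 0x020000 | 0x000A00 | 0x000029
      = 0xC60A29
Bytes: (v>>16)&0xFF=C6, (v>>8)&0xFF=0A, v&0xFF=29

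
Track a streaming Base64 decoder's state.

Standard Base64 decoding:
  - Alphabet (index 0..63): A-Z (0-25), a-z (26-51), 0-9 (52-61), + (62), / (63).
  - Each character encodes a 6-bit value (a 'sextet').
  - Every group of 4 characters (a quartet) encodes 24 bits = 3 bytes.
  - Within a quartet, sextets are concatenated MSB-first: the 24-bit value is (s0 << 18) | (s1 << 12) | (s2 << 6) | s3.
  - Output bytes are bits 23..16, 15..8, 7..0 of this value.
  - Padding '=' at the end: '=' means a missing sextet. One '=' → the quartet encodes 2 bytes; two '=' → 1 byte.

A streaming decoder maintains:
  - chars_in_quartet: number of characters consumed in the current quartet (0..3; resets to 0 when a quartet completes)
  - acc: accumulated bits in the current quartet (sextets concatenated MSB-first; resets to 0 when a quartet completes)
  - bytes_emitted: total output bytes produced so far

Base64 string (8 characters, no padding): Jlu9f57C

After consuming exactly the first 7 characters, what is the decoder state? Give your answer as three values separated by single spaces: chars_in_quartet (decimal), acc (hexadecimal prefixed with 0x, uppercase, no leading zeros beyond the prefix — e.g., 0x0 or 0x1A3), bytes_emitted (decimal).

After char 0 ('J'=9): chars_in_quartet=1 acc=0x9 bytes_emitted=0
After char 1 ('l'=37): chars_in_quartet=2 acc=0x265 bytes_emitted=0
After char 2 ('u'=46): chars_in_quartet=3 acc=0x996E bytes_emitted=0
After char 3 ('9'=61): chars_in_quartet=4 acc=0x265BBD -> emit 26 5B BD, reset; bytes_emitted=3
After char 4 ('f'=31): chars_in_quartet=1 acc=0x1F bytes_emitted=3
After char 5 ('5'=57): chars_in_quartet=2 acc=0x7F9 bytes_emitted=3
After char 6 ('7'=59): chars_in_quartet=3 acc=0x1FE7B bytes_emitted=3

Answer: 3 0x1FE7B 3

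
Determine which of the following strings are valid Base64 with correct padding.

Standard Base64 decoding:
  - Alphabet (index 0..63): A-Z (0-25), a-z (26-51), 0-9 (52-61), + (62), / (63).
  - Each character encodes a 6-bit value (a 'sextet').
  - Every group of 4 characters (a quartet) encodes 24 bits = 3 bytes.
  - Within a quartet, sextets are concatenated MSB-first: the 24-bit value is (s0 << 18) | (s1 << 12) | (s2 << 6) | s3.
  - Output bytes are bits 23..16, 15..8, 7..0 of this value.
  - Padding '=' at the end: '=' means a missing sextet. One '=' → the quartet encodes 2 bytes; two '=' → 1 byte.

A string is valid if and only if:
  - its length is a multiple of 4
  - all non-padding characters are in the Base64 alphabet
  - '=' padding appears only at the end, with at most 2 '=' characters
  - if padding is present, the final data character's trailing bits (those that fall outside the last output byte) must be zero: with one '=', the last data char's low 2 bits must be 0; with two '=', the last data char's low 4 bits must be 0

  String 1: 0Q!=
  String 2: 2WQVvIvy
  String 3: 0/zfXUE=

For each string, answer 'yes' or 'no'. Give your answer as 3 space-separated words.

Answer: no yes yes

Derivation:
String 1: '0Q!=' → invalid (bad char(s): ['!'])
String 2: '2WQVvIvy' → valid
String 3: '0/zfXUE=' → valid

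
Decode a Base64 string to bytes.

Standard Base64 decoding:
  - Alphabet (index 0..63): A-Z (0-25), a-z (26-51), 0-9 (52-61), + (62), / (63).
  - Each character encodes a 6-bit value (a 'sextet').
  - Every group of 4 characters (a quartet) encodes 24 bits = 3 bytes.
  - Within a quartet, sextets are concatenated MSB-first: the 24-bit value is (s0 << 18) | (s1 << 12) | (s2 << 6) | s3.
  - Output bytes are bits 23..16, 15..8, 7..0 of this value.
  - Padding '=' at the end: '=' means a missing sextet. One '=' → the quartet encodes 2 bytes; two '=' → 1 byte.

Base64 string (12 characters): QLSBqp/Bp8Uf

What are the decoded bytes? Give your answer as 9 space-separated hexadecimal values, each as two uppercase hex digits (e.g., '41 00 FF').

Answer: 40 B4 81 AA 9F C1 A7 C5 1F

Derivation:
After char 0 ('Q'=16): chars_in_quartet=1 acc=0x10 bytes_emitted=0
After char 1 ('L'=11): chars_in_quartet=2 acc=0x40B bytes_emitted=0
After char 2 ('S'=18): chars_in_quartet=3 acc=0x102D2 bytes_emitted=0
After char 3 ('B'=1): chars_in_quartet=4 acc=0x40B481 -> emit 40 B4 81, reset; bytes_emitted=3
After char 4 ('q'=42): chars_in_quartet=1 acc=0x2A bytes_emitted=3
After char 5 ('p'=41): chars_in_quartet=2 acc=0xAA9 bytes_emitted=3
After char 6 ('/'=63): chars_in_quartet=3 acc=0x2AA7F bytes_emitted=3
After char 7 ('B'=1): chars_in_quartet=4 acc=0xAA9FC1 -> emit AA 9F C1, reset; bytes_emitted=6
After char 8 ('p'=41): chars_in_quartet=1 acc=0x29 bytes_emitted=6
After char 9 ('8'=60): chars_in_quartet=2 acc=0xA7C bytes_emitted=6
After char 10 ('U'=20): chars_in_quartet=3 acc=0x29F14 bytes_emitted=6
After char 11 ('f'=31): chars_in_quartet=4 acc=0xA7C51F -> emit A7 C5 1F, reset; bytes_emitted=9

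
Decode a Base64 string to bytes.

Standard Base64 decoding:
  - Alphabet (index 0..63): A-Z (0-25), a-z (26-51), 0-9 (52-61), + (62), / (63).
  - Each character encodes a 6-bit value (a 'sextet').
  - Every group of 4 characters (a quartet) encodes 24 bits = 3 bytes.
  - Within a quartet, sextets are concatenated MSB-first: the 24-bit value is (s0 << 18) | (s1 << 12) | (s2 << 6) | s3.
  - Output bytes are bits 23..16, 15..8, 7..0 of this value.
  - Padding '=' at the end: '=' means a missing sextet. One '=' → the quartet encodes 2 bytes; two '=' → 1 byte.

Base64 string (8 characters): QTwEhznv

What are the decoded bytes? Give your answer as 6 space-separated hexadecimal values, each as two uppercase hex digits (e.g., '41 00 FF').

Answer: 41 3C 04 87 39 EF

Derivation:
After char 0 ('Q'=16): chars_in_quartet=1 acc=0x10 bytes_emitted=0
After char 1 ('T'=19): chars_in_quartet=2 acc=0x413 bytes_emitted=0
After char 2 ('w'=48): chars_in_quartet=3 acc=0x104F0 bytes_emitted=0
After char 3 ('E'=4): chars_in_quartet=4 acc=0x413C04 -> emit 41 3C 04, reset; bytes_emitted=3
After char 4 ('h'=33): chars_in_quartet=1 acc=0x21 bytes_emitted=3
After char 5 ('z'=51): chars_in_quartet=2 acc=0x873 bytes_emitted=3
After char 6 ('n'=39): chars_in_quartet=3 acc=0x21CE7 bytes_emitted=3
After char 7 ('v'=47): chars_in_quartet=4 acc=0x8739EF -> emit 87 39 EF, reset; bytes_emitted=6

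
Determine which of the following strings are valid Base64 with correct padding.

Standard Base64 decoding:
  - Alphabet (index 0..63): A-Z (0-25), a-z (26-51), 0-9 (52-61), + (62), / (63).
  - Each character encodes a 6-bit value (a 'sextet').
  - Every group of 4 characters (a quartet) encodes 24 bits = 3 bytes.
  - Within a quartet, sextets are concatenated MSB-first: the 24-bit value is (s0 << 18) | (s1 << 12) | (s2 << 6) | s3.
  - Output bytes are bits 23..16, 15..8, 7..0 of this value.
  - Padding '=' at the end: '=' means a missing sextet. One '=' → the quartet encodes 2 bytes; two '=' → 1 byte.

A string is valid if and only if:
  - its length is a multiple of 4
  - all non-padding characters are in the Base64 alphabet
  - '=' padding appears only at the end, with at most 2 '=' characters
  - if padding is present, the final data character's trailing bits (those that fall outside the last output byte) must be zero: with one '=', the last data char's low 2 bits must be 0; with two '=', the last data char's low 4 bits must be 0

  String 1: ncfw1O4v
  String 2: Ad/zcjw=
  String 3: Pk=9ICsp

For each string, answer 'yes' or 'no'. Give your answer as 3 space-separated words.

String 1: 'ncfw1O4v' → valid
String 2: 'Ad/zcjw=' → valid
String 3: 'Pk=9ICsp' → invalid (bad char(s): ['=']; '=' in middle)

Answer: yes yes no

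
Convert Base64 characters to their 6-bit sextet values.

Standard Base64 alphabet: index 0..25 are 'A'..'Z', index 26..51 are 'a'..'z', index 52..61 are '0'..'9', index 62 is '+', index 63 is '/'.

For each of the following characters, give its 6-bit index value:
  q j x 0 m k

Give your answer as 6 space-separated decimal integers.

'q': a..z range, 26 + ord('q') − ord('a') = 42
'j': a..z range, 26 + ord('j') − ord('a') = 35
'x': a..z range, 26 + ord('x') − ord('a') = 49
'0': 0..9 range, 52 + ord('0') − ord('0') = 52
'm': a..z range, 26 + ord('m') − ord('a') = 38
'k': a..z range, 26 + ord('k') − ord('a') = 36

Answer: 42 35 49 52 38 36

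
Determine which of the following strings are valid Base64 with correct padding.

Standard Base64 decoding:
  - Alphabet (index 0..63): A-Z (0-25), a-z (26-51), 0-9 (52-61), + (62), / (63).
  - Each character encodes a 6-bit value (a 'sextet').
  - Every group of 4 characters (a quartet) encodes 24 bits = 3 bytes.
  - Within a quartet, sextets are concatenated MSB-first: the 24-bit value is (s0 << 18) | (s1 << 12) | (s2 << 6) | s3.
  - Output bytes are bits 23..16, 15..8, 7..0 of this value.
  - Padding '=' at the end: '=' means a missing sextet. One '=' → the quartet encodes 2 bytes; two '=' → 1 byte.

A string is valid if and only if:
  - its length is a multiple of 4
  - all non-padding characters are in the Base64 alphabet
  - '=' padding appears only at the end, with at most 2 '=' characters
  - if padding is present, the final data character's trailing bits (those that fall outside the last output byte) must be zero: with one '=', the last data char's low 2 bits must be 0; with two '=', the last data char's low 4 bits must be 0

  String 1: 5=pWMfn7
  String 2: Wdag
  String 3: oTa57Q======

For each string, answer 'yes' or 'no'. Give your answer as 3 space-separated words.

Answer: no yes no

Derivation:
String 1: '5=pWMfn7' → invalid (bad char(s): ['=']; '=' in middle)
String 2: 'Wdag' → valid
String 3: 'oTa57Q======' → invalid (6 pad chars (max 2))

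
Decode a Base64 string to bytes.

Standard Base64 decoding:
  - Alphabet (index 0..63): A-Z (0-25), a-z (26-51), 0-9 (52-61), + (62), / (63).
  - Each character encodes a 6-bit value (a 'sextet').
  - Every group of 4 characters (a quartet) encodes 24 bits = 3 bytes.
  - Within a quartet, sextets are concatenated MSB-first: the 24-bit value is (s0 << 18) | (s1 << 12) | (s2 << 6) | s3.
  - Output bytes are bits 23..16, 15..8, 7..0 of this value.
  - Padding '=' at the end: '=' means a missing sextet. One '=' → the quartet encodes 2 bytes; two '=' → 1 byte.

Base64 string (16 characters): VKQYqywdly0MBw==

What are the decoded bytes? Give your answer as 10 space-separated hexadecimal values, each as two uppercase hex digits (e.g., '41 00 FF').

After char 0 ('V'=21): chars_in_quartet=1 acc=0x15 bytes_emitted=0
After char 1 ('K'=10): chars_in_quartet=2 acc=0x54A bytes_emitted=0
After char 2 ('Q'=16): chars_in_quartet=3 acc=0x15290 bytes_emitted=0
After char 3 ('Y'=24): chars_in_quartet=4 acc=0x54A418 -> emit 54 A4 18, reset; bytes_emitted=3
After char 4 ('q'=42): chars_in_quartet=1 acc=0x2A bytes_emitted=3
After char 5 ('y'=50): chars_in_quartet=2 acc=0xAB2 bytes_emitted=3
After char 6 ('w'=48): chars_in_quartet=3 acc=0x2ACB0 bytes_emitted=3
After char 7 ('d'=29): chars_in_quartet=4 acc=0xAB2C1D -> emit AB 2C 1D, reset; bytes_emitted=6
After char 8 ('l'=37): chars_in_quartet=1 acc=0x25 bytes_emitted=6
After char 9 ('y'=50): chars_in_quartet=2 acc=0x972 bytes_emitted=6
After char 10 ('0'=52): chars_in_quartet=3 acc=0x25CB4 bytes_emitted=6
After char 11 ('M'=12): chars_in_quartet=4 acc=0x972D0C -> emit 97 2D 0C, reset; bytes_emitted=9
After char 12 ('B'=1): chars_in_quartet=1 acc=0x1 bytes_emitted=9
After char 13 ('w'=48): chars_in_quartet=2 acc=0x70 bytes_emitted=9
Padding '==': partial quartet acc=0x70 -> emit 07; bytes_emitted=10

Answer: 54 A4 18 AB 2C 1D 97 2D 0C 07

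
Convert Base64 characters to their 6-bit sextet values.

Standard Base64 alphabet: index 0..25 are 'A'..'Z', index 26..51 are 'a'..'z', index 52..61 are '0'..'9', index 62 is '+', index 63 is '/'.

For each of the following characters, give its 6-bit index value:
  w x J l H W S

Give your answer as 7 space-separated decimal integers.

'w': a..z range, 26 + ord('w') − ord('a') = 48
'x': a..z range, 26 + ord('x') − ord('a') = 49
'J': A..Z range, ord('J') − ord('A') = 9
'l': a..z range, 26 + ord('l') − ord('a') = 37
'H': A..Z range, ord('H') − ord('A') = 7
'W': A..Z range, ord('W') − ord('A') = 22
'S': A..Z range, ord('S') − ord('A') = 18

Answer: 48 49 9 37 7 22 18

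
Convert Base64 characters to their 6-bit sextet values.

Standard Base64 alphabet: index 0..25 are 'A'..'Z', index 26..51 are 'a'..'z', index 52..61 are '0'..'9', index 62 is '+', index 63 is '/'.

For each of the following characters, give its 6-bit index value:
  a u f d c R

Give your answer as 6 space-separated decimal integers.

'a': a..z range, 26 + ord('a') − ord('a') = 26
'u': a..z range, 26 + ord('u') − ord('a') = 46
'f': a..z range, 26 + ord('f') − ord('a') = 31
'd': a..z range, 26 + ord('d') − ord('a') = 29
'c': a..z range, 26 + ord('c') − ord('a') = 28
'R': A..Z range, ord('R') − ord('A') = 17

Answer: 26 46 31 29 28 17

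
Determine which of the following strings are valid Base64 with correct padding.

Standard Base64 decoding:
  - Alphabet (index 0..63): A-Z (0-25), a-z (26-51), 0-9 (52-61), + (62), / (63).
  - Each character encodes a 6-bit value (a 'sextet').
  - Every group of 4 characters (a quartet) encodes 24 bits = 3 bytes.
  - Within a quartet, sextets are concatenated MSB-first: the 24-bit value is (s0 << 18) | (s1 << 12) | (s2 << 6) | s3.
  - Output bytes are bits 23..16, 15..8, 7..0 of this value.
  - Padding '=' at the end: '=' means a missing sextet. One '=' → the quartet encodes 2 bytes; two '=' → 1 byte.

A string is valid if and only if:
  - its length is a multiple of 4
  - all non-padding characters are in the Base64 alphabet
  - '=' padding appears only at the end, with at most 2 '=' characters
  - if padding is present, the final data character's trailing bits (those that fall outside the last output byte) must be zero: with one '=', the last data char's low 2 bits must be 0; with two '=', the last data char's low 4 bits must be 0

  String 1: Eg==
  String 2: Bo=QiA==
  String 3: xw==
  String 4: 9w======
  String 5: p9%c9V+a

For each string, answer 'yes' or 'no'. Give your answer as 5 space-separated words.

Answer: yes no yes no no

Derivation:
String 1: 'Eg==' → valid
String 2: 'Bo=QiA==' → invalid (bad char(s): ['=']; '=' in middle)
String 3: 'xw==' → valid
String 4: '9w======' → invalid (6 pad chars (max 2))
String 5: 'p9%c9V+a' → invalid (bad char(s): ['%'])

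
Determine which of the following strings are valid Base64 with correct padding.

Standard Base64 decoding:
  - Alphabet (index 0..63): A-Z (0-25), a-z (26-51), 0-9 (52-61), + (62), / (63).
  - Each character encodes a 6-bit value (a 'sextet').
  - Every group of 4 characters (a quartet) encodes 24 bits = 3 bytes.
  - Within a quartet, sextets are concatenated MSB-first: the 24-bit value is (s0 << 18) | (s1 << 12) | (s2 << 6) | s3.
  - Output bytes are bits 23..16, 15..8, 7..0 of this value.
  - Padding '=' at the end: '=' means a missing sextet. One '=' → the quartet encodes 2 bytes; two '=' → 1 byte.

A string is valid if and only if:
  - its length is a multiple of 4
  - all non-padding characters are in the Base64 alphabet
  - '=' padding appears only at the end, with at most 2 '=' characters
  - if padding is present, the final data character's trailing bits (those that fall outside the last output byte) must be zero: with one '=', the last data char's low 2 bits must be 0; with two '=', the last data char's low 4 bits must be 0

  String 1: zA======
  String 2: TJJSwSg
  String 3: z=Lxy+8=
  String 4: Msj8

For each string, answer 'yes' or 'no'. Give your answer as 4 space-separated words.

String 1: 'zA======' → invalid (6 pad chars (max 2))
String 2: 'TJJSwSg' → invalid (len=7 not mult of 4)
String 3: 'z=Lxy+8=' → invalid (bad char(s): ['=']; '=' in middle)
String 4: 'Msj8' → valid

Answer: no no no yes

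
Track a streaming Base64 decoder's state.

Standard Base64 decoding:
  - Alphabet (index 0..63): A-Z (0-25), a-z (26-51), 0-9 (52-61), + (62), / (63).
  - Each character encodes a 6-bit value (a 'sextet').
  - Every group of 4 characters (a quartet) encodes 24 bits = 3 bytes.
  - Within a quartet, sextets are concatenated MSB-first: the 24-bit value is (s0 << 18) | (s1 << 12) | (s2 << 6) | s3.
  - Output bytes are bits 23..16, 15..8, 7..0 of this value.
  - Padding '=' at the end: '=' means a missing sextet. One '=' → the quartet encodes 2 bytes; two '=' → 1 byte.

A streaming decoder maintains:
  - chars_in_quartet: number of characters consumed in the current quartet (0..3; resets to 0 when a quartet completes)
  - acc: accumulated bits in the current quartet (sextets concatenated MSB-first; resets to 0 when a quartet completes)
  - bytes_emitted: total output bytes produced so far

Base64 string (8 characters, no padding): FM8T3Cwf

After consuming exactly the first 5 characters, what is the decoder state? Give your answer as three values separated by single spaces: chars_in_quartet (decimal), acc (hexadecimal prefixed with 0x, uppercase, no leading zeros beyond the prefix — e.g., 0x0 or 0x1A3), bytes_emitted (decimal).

Answer: 1 0x37 3

Derivation:
After char 0 ('F'=5): chars_in_quartet=1 acc=0x5 bytes_emitted=0
After char 1 ('M'=12): chars_in_quartet=2 acc=0x14C bytes_emitted=0
After char 2 ('8'=60): chars_in_quartet=3 acc=0x533C bytes_emitted=0
After char 3 ('T'=19): chars_in_quartet=4 acc=0x14CF13 -> emit 14 CF 13, reset; bytes_emitted=3
After char 4 ('3'=55): chars_in_quartet=1 acc=0x37 bytes_emitted=3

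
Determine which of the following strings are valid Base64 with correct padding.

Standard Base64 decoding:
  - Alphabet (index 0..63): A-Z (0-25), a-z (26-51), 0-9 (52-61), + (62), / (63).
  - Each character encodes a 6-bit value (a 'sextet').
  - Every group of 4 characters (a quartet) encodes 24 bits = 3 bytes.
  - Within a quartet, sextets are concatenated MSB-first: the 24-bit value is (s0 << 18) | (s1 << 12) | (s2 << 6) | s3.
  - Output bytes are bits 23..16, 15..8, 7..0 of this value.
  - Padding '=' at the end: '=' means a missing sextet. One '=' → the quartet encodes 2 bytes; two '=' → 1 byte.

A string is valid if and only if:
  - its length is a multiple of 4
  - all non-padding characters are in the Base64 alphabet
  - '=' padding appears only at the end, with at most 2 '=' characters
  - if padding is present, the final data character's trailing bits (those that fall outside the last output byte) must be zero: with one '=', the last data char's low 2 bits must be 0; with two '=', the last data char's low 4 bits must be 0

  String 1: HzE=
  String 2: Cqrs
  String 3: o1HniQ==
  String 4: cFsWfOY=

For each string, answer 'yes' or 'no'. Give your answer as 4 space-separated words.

String 1: 'HzE=' → valid
String 2: 'Cqrs' → valid
String 3: 'o1HniQ==' → valid
String 4: 'cFsWfOY=' → valid

Answer: yes yes yes yes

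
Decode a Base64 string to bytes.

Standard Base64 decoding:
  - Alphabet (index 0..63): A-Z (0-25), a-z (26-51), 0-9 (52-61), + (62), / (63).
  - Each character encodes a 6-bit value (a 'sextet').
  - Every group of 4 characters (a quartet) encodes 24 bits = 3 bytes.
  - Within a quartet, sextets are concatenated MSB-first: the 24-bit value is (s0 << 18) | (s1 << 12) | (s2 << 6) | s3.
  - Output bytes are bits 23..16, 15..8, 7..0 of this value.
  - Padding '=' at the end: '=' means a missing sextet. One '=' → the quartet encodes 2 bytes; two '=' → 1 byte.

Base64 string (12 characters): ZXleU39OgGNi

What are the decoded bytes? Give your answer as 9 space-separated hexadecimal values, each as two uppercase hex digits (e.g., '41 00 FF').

After char 0 ('Z'=25): chars_in_quartet=1 acc=0x19 bytes_emitted=0
After char 1 ('X'=23): chars_in_quartet=2 acc=0x657 bytes_emitted=0
After char 2 ('l'=37): chars_in_quartet=3 acc=0x195E5 bytes_emitted=0
After char 3 ('e'=30): chars_in_quartet=4 acc=0x65795E -> emit 65 79 5E, reset; bytes_emitted=3
After char 4 ('U'=20): chars_in_quartet=1 acc=0x14 bytes_emitted=3
After char 5 ('3'=55): chars_in_quartet=2 acc=0x537 bytes_emitted=3
After char 6 ('9'=61): chars_in_quartet=3 acc=0x14DFD bytes_emitted=3
After char 7 ('O'=14): chars_in_quartet=4 acc=0x537F4E -> emit 53 7F 4E, reset; bytes_emitted=6
After char 8 ('g'=32): chars_in_quartet=1 acc=0x20 bytes_emitted=6
After char 9 ('G'=6): chars_in_quartet=2 acc=0x806 bytes_emitted=6
After char 10 ('N'=13): chars_in_quartet=3 acc=0x2018D bytes_emitted=6
After char 11 ('i'=34): chars_in_quartet=4 acc=0x806362 -> emit 80 63 62, reset; bytes_emitted=9

Answer: 65 79 5E 53 7F 4E 80 63 62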